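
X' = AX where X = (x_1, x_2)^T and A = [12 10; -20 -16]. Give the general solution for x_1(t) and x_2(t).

x_1(t) = -c_1e^(-2t)sin(2t) + 2c_1e^(-2t)cos(2t) + 2c_2e^(-2t)sin(2t) + c_2e^(-2t)cos(2t), x_2(t) = c_1e^(-2t)sin(2t) - 3c_1e^(-2t)cos(2t) - 3c_2e^(-2t)sin(2t) - c_2e^(-2t)cos(2t)

Coefficient matrix A = [[12, 10], [-20, -16]].
Characteristic polynomial det(A - λI) = λ^2 + 4λ + 8 = 0.
Eigenvalues λ = -2 ± 2i (complex conjugate pair).
For λ=-2+2i: an eigenvector is (2,-3) - i(-1,1) = (2 + i, -3 - i).
A real fundamental pair from Re and Im of e^((-2+2i)t)v: X_1 = e^(-2t)(cos(2t)·(2,-3) + sin(2t)·(-1,1)), X_2 = e^(-2t)(sin(2t)·(2,-3) - cos(2t)·(-1,1)).
General solution: c_1X_1 + c_2X_2.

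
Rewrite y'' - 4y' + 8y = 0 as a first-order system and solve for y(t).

y(t) = c_1e^(2t)cos(2t) + c_2e^(2t)sin(2t)

Let x_1 = y, x_2 = y'. Then x_1' = x_2 and x_2' = -8x_1 + 4x_2.
A = [[0,1],[-8,4]]; det(A-λI) = λ^2 - 4λ + 8.
Eigenvalues λ = 2 ± 2i.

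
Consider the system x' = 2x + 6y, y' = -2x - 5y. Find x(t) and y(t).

x(t) = -3C_1e^(-2t) + 2C_2e^(-t), y(t) = 2C_1e^(-2t) - C_2e^(-t)

Coefficient matrix A = [[2, 6], [-2, -5]].
Characteristic polynomial det(A - λI) = λ^2 + 3λ + 2 = 0.
Eigenvalues λ = -2, -1.
For λ=-2: (A-λI) row 1 is [4, 6], so an eigenvector is (-3, 2).
For λ=-1: (A-λI) row 1 is [3, 6], so an eigenvector is (2, -1).
General solution: C_1e^(-2t)(-3,2) + C_2e^(-t)(2,-1).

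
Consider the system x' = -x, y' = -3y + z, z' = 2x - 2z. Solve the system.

x(t) = K_3e^(-t), y(t) = K_1e^(-2t) + K_2e^(-3t) + K_3e^(-t), z(t) = K_1e^(-2t) + 2K_3e^(-t)

Coefficient matrix A = [[-1, 0, 0], [0, -3, 1], [2, 0, -2]].
det(A - λI) = 0 gives eigenvalues λ = -2, -3, -1.
For λ=-2: eigenvector (0,1,1).
For λ=-3: eigenvector (0,1,0).
For λ=-1: eigenvector (1,1,2).
General solution: K_1e^(-2t)(0,1,1) + K_2e^(-3t)(0,1,0) + K_3e^(-t)(1,1,2).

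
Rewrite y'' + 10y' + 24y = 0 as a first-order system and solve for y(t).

Let x_1 = y, x_2 = y'. Then x_1' = x_2 and x_2' = -24x_1 - 10x_2.
A = [[0,1],[-24,-10]]; det(A-λI) = λ^2 + 10λ + 24.
Eigenvalues λ = -4, -6 with eigenvectors (1,-4), (1,-6).

y(t) = K_1e^(-4t) + K_2e^(-6t)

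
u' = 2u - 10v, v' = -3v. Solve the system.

u(t) = -C_1e^(2t) + 2C_2e^(-3t), v(t) = C_2e^(-3t)

Coefficient matrix A = [[2, -10], [0, -3]].
Characteristic polynomial det(A - λI) = λ^2 + λ - 6 = 0.
Eigenvalues λ = 2, -3.
For λ=2: (A-λI) row 1 is [0, -10], so an eigenvector is (-1, 0).
For λ=-3: (A-λI) row 1 is [5, -10], so an eigenvector is (2, 1).
General solution: C_1e^(2t)(-1,0) + C_2e^(-3t)(2,1).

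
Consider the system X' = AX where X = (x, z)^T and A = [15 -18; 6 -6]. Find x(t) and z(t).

Coefficient matrix A = [[15, -18], [6, -6]].
Characteristic polynomial det(A - λI) = λ^2 - 9λ + 18 = 0.
Eigenvalues λ = 3, 6.
For λ=3: (A-λI) row 1 is [12, -18], so an eigenvector is (-3, -2).
For λ=6: (A-λI) row 1 is [9, -18], so an eigenvector is (-2, -1).
General solution: c_1e^(3t)(-3,-2) + c_2e^(6t)(-2,-1).

x(t) = -3c_1e^(3t) - 2c_2e^(6t), z(t) = -2c_1e^(3t) - c_2e^(6t)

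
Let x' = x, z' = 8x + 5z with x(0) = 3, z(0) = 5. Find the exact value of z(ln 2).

A = [[1,0],[8,5]]; eigenvalues λ = 5, 1.
Eigenvectors: (0,1) for λ=5, (1,-2) for λ=1.
From the initial condition, c_1 = 11, c_2 = 3.
z(ln 2) = (11)(2^5)(1) + (3)(2^1)(-2) = 340.

340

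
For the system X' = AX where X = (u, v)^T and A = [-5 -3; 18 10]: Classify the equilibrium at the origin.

A = [[-5,-3],[18,10]]; det(A-λI) = λ^2 - 5λ + 4.
λ = 1, 4: both positive.

unstable node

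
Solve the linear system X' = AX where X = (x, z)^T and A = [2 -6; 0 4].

Coefficient matrix A = [[2, -6], [0, 4]].
Characteristic polynomial det(A - λI) = λ^2 - 6λ + 8 = 0.
Eigenvalues λ = 2, 4.
For λ=2: (A-λI) row 1 is [0, -6], so an eigenvector is (-1, 0).
For λ=4: (A-λI) row 1 is [-2, -6], so an eigenvector is (3, -1).
General solution: C_1e^(2t)(-1,0) + C_2e^(4t)(3,-1).

x(t) = -C_1e^(2t) + 3C_2e^(4t), z(t) = -C_2e^(4t)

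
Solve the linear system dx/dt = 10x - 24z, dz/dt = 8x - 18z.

Coefficient matrix A = [[10, -24], [8, -18]].
Characteristic polynomial det(A - λI) = λ^2 + 8λ + 12 = 0.
Eigenvalues λ = -6, -2.
For λ=-6: (A-λI) row 1 is [16, -24], so an eigenvector is (3, 2).
For λ=-2: (A-λI) row 1 is [12, -24], so an eigenvector is (2, 1).
General solution: c_1e^(-6t)(3,2) + c_2e^(-2t)(2,1).

x(t) = 3c_1e^(-6t) + 2c_2e^(-2t), z(t) = 2c_1e^(-6t) + c_2e^(-2t)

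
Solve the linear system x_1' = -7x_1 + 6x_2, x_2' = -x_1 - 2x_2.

Coefficient matrix A = [[-7, 6], [-1, -2]].
Characteristic polynomial det(A - λI) = λ^2 + 9λ + 20 = 0.
Eigenvalues λ = -5, -4.
For λ=-5: (A-λI) row 1 is [-2, 6], so an eigenvector is (3, 1).
For λ=-4: (A-λI) row 1 is [-3, 6], so an eigenvector is (-2, -1).
General solution: K_1e^(-5t)(3,1) + K_2e^(-4t)(-2,-1).

x_1(t) = 3K_1e^(-5t) - 2K_2e^(-4t), x_2(t) = K_1e^(-5t) - K_2e^(-4t)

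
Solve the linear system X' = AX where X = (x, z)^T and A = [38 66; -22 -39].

Coefficient matrix A = [[38, 66], [-22, -39]].
Characteristic polynomial det(A - λI) = λ^2 + λ - 30 = 0.
Eigenvalues λ = 5, -6.
For λ=5: (A-λI) row 1 is [33, 66], so an eigenvector is (-2, 1).
For λ=-6: (A-λI) row 1 is [44, 66], so an eigenvector is (3, -2).
General solution: C_1e^(5t)(-2,1) + C_2e^(-6t)(3,-2).

x(t) = -2C_1e^(5t) + 3C_2e^(-6t), z(t) = C_1e^(5t) - 2C_2e^(-6t)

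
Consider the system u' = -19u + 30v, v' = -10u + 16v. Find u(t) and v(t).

Coefficient matrix A = [[-19, 30], [-10, 16]].
Characteristic polynomial det(A - λI) = λ^2 + 3λ - 4 = 0.
Eigenvalues λ = 1, -4.
For λ=1: (A-λI) row 1 is [-20, 30], so an eigenvector is (-3, -2).
For λ=-4: (A-λI) row 1 is [-15, 30], so an eigenvector is (-2, -1).
General solution: C_1e^(t)(-3,-2) + C_2e^(-4t)(-2,-1).

u(t) = -3C_1e^(t) - 2C_2e^(-4t), v(t) = -2C_1e^(t) - C_2e^(-4t)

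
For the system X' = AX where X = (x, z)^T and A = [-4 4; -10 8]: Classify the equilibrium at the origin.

unstable spiral

A = [[-4,4],[-10,8]]; det(A-λI) = λ^2 - 4λ + 8.
λ = 2 ± 2i: positive real part.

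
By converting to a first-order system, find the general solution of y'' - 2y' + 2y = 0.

Let x_1 = y, x_2 = y'. Then x_1' = x_2 and x_2' = -2x_1 + 2x_2.
A = [[0,1],[-2,2]]; det(A-λI) = λ^2 - 2λ + 2.
Eigenvalues λ = 1 ± i.

y(t) = c_1e^(t)cos(t) + c_2e^(t)sin(t)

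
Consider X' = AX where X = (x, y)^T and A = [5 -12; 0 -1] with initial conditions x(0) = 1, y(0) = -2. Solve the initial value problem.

x(t) = 5e^(5t) - 4e^(-t), y(t) = -2e^(-t)

Coefficient matrix A = [[5, -12], [0, -1]].
Characteristic polynomial det(A - λI) = λ^2 - 4λ - 5 = 0.
Eigenvalues λ = -1, 5.
For λ=-1: (A-λI) row 1 is [6, -12], so an eigenvector is (2, 1).
For λ=5: (A-λI) row 1 is [0, -12], so an eigenvector is (-1, 0).
General solution: K_1e^(-t)(2,1) + K_2e^(5t)(-1,0).
Applying x(0)=1, y(0)=-2 gives K_1=-2, K_2=-5.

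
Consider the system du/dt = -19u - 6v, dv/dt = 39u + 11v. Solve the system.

Coefficient matrix A = [[-19, -6], [39, 11]].
Characteristic polynomial det(A - λI) = λ^2 + 8λ + 25 = 0.
Eigenvalues λ = -4 ± 3i (complex conjugate pair).
For λ=-4+3i: an eigenvector is (1,-2) - i(-1,3) = (1 + i, -2 - 3i).
A real fundamental pair from Re and Im of e^((-4+3i)t)v: X_1 = e^(-4t)(cos(3t)·(1,-2) + sin(3t)·(-1,3)), X_2 = e^(-4t)(sin(3t)·(1,-2) - cos(3t)·(-1,3)).
General solution: K_1X_1 + K_2X_2.

u(t) = -K_1e^(-4t)sin(3t) + K_1e^(-4t)cos(3t) + K_2e^(-4t)sin(3t) + K_2e^(-4t)cos(3t), v(t) = 3K_1e^(-4t)sin(3t) - 2K_1e^(-4t)cos(3t) - 2K_2e^(-4t)sin(3t) - 3K_2e^(-4t)cos(3t)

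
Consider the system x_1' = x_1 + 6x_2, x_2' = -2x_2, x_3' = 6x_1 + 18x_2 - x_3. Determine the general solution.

Coefficient matrix A = [[1, 6, 0], [0, -2, 0], [6, 18, -1]].
det(A - λI) = 0 gives eigenvalues λ = -2, 1, -1.
For λ=-2: eigenvector (-2,1,-6).
For λ=1: eigenvector (1,0,3).
For λ=-1: eigenvector (0,0,1).
General solution: K_1e^(-2t)(-2,1,-6) + K_2e^(t)(1,0,3) + K_3e^(-t)(0,0,1).

x_1(t) = -2K_1e^(-2t) + K_2e^(t), x_2(t) = K_1e^(-2t), x_3(t) = -6K_1e^(-2t) + 3K_2e^(t) + K_3e^(-t)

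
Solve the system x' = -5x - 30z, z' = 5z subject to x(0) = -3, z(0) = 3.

x(t) = -9e^(5t) + 6e^(-5t), z(t) = 3e^(5t)

Coefficient matrix A = [[-5, -30], [0, 5]].
Characteristic polynomial det(A - λI) = λ^2 - 25 = 0.
Eigenvalues λ = 5, -5.
For λ=5: (A-λI) row 1 is [-10, -30], so an eigenvector is (-3, 1).
For λ=-5: (A-λI) row 1 is [0, -30], so an eigenvector is (-1, 0).
General solution: K_1e^(5t)(-3,1) + K_2e^(-5t)(-1,0).
Applying x(0)=-3, z(0)=3 gives K_1=3, K_2=-6.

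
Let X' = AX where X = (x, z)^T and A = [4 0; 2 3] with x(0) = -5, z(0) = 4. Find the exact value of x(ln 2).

-80

A = [[4,0],[2,3]]; eigenvalues λ = 3, 4.
Eigenvectors: (0,-1) for λ=3, (-1,-2) for λ=4.
From the initial condition, c_1 = -14, c_2 = 5.
x(ln 2) = (-14)(2^3)(0) + (5)(2^4)(-1) = -80.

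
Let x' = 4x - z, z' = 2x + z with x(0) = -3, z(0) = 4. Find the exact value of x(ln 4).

A = [[4,-1],[2,1]]; eigenvalues λ = 3, 2.
Eigenvectors: (1,1) for λ=3, (-1,-2) for λ=2.
From the initial condition, c_1 = -10, c_2 = -7.
x(ln 4) = (-10)(4^3)(1) + (-7)(4^2)(-1) = -528.

-528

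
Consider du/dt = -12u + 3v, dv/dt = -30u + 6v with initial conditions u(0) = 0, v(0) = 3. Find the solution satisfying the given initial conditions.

u(t) = 3e^(-3t)sin(3t), v(t) = 9e^(-3t)sin(3t) + 3e^(-3t)cos(3t)

Coefficient matrix A = [[-12, 3], [-30, 6]].
Characteristic polynomial det(A - λI) = λ^2 + 6λ + 18 = 0.
Eigenvalues λ = -3 ± 3i (complex conjugate pair).
For λ=-3+3i: an eigenvector is (1,3) - i(0,-1) = (1, 3 + i).
A real fundamental pair from Re and Im of e^((-3+3i)t)v: X_1 = e^(-3t)(cos(3t)·(1,3) + sin(3t)·(0,-1)), X_2 = e^(-3t)(sin(3t)·(1,3) - cos(3t)·(0,-1)).
General solution: C_1X_1 + C_2X_2.
Applying u(0)=0, v(0)=3 gives C_1=0, C_2=3.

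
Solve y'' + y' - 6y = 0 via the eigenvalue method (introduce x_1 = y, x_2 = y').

y(t) = c_1e^(2t) + c_2e^(-3t)

Let x_1 = y, x_2 = y'. Then x_1' = x_2 and x_2' = 6x_1 - x_2.
A = [[0,1],[6,-1]]; det(A-λI) = λ^2 + λ - 6.
Eigenvalues λ = 2, -3 with eigenvectors (1,2), (1,-3).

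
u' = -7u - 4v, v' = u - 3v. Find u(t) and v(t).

u(t) = 2C_1e^(-5t) + 2C_2te^(-5t) + C_2e^(-5t), v(t) = -C_1e^(-5t) - C_2te^(-5t) - C_2e^(-5t)

Coefficient matrix A = [[-7, -4], [1, -3]].
Characteristic polynomial det(A - λI) = λ^2 + 10λ + 25 = 0.
Single eigenvalue λ = -5 with algebraic multiplicity 2.
Eigenvector v = (2,-1); generalized eigenvector w with (A-λI)w=v is (1,-1).
General solution: e^(-5t)[C_1·v + C_2·(t·v + w)].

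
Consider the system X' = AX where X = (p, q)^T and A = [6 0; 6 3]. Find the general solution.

Coefficient matrix A = [[6, 0], [6, 3]].
Characteristic polynomial det(A - λI) = λ^2 - 9λ + 18 = 0.
Eigenvalues λ = 3, 6.
For λ=3: (A-λI) row 1 is [3, 0], so an eigenvector is (0, -1).
For λ=6: (A-λI) row 2 is [6, -3], so an eigenvector is (-1, -2).
General solution: C_1e^(3t)(0,-1) + C_2e^(6t)(-1,-2).

p(t) = -C_2e^(6t), q(t) = -C_1e^(3t) - 2C_2e^(6t)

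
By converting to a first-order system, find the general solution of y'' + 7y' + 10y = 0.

Let x_1 = y, x_2 = y'. Then x_1' = x_2 and x_2' = -10x_1 - 7x_2.
A = [[0,1],[-10,-7]]; det(A-λI) = λ^2 + 7λ + 10.
Eigenvalues λ = -2, -5 with eigenvectors (1,-2), (1,-5).

y(t) = c_1e^(-2t) + c_2e^(-5t)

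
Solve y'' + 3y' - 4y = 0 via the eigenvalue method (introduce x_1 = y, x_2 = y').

y(t) = c_1e^(t) + c_2e^(-4t)

Let x_1 = y, x_2 = y'. Then x_1' = x_2 and x_2' = 4x_1 - 3x_2.
A = [[0,1],[4,-3]]; det(A-λI) = λ^2 + 3λ - 4.
Eigenvalues λ = 1, -4 with eigenvectors (1,1), (1,-4).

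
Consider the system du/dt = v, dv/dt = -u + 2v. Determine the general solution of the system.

Coefficient matrix A = [[0, 1], [-1, 2]].
Characteristic polynomial det(A - λI) = λ^2 - 2λ + 1 = 0.
Single eigenvalue λ = 1 with algebraic multiplicity 2.
Eigenvector v = (1,1); generalized eigenvector w with (A-λI)w=v is (1,2).
General solution: e^(t)[c_1·v + c_2·(t·v + w)].

u(t) = c_1e^(t) + c_2te^(t) + c_2e^(t), v(t) = c_1e^(t) + c_2te^(t) + 2c_2e^(t)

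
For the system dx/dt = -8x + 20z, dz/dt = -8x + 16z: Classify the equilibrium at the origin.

unstable spiral

A = [[-8,20],[-8,16]]; det(A-λI) = λ^2 - 8λ + 32.
λ = 4 ± 4i: positive real part.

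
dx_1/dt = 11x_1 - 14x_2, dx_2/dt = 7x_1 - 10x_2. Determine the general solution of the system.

x_1(t) = -C_1e^(-3t) + 2C_2e^(4t), x_2(t) = -C_1e^(-3t) + C_2e^(4t)

Coefficient matrix A = [[11, -14], [7, -10]].
Characteristic polynomial det(A - λI) = λ^2 - λ - 12 = 0.
Eigenvalues λ = -3, 4.
For λ=-3: (A-λI) row 1 is [14, -14], so an eigenvector is (-1, -1).
For λ=4: (A-λI) row 1 is [7, -14], so an eigenvector is (2, 1).
General solution: C_1e^(-3t)(-1,-1) + C_2e^(4t)(2,1).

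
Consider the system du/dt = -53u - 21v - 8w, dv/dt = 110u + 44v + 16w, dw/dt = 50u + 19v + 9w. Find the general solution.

u(t) = c_1e^(-3t) - c_2e^(2t) - 2c_3e^(t), v(t) = -2c_1e^(-3t) + 3c_2e^(2t) + 4c_3e^(t), w(t) = -c_1e^(-3t) - c_2e^(2t) + 3c_3e^(t)

Coefficient matrix A = [[-53, -21, -8], [110, 44, 16], [50, 19, 9]].
det(A - λI) = 0 gives eigenvalues λ = -3, 2, 1.
For λ=-3: eigenvector (1,-2,-1).
For λ=2: eigenvector (-1,3,-1).
For λ=1: eigenvector (-2,4,3).
General solution: c_1e^(-3t)(1,-2,-1) + c_2e^(2t)(-1,3,-1) + c_3e^(t)(-2,4,3).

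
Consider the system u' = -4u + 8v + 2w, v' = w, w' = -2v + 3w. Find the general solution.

u(t) = 2c_1e^(t) - 2c_2e^(2t) + c_3e^(-4t), v(t) = c_1e^(t) - c_2e^(2t), w(t) = c_1e^(t) - 2c_2e^(2t)

Coefficient matrix A = [[-4, 8, 2], [0, 0, 1], [0, -2, 3]].
det(A - λI) = 0 gives eigenvalues λ = 1, 2, -4.
For λ=1: eigenvector (2,1,1).
For λ=2: eigenvector (-2,-1,-2).
For λ=-4: eigenvector (1,0,0).
General solution: c_1e^(t)(2,1,1) + c_2e^(2t)(-2,-1,-2) + c_3e^(-4t)(1,0,0).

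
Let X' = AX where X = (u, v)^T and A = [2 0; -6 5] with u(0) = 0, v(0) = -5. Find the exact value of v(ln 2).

A = [[2,0],[-6,5]]; eigenvalues λ = 2, 5.
Eigenvectors: (1,2) for λ=2, (0,-1) for λ=5.
From the initial condition, c_1 = 0, c_2 = 5.
v(ln 2) = (0)(2^2)(2) + (5)(2^5)(-1) = -160.

-160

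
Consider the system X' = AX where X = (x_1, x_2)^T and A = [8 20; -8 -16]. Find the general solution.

x_1(t) = -C_1e^(-4t)sin(4t) - 2C_1e^(-4t)cos(4t) - 2C_2e^(-4t)sin(4t) + C_2e^(-4t)cos(4t), x_2(t) = C_1e^(-4t)sin(4t) + C_1e^(-4t)cos(4t) + C_2e^(-4t)sin(4t) - C_2e^(-4t)cos(4t)

Coefficient matrix A = [[8, 20], [-8, -16]].
Characteristic polynomial det(A - λI) = λ^2 + 8λ + 32 = 0.
Eigenvalues λ = -4 ± 4i (complex conjugate pair).
For λ=-4+4i: an eigenvector is (-2,1) - i(-1,1) = (-2 + i, 1 - i).
A real fundamental pair from Re and Im of e^((-4+4i)t)v: X_1 = e^(-4t)(cos(4t)·(-2,1) + sin(4t)·(-1,1)), X_2 = e^(-4t)(sin(4t)·(-2,1) - cos(4t)·(-1,1)).
General solution: C_1X_1 + C_2X_2.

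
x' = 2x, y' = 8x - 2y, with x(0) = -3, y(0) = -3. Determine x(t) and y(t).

x(t) = -3e^(2t), y(t) = -6e^(2t) + 3e^(-2t)

Coefficient matrix A = [[2, 0], [8, -2]].
Characteristic polynomial det(A - λI) = λ^2 - 4 = 0.
Eigenvalues λ = 2, -2.
For λ=2: (A-λI) row 2 is [8, -4], so an eigenvector is (-1, -2).
For λ=-2: (A-λI) row 1 is [4, 0], so an eigenvector is (0, -1).
General solution: C_1e^(2t)(-1,-2) + C_2e^(-2t)(0,-1).
Applying x(0)=-3, y(0)=-3 gives C_1=3, C_2=-3.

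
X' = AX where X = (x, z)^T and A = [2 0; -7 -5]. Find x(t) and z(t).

Coefficient matrix A = [[2, 0], [-7, -5]].
Characteristic polynomial det(A - λI) = λ^2 + 3λ - 10 = 0.
Eigenvalues λ = 2, -5.
For λ=2: (A-λI) row 2 is [-7, -7], so an eigenvector is (-1, 1).
For λ=-5: (A-λI) row 1 is [7, 0], so an eigenvector is (0, 1).
General solution: C_1e^(2t)(-1,1) + C_2e^(-5t)(0,1).

x(t) = -C_1e^(2t), z(t) = C_1e^(2t) + C_2e^(-5t)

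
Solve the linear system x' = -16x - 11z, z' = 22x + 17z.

x(t) = -K_1e^(6t) + K_2e^(-5t), z(t) = 2K_1e^(6t) - K_2e^(-5t)

Coefficient matrix A = [[-16, -11], [22, 17]].
Characteristic polynomial det(A - λI) = λ^2 - λ - 30 = 0.
Eigenvalues λ = 6, -5.
For λ=6: (A-λI) row 1 is [-22, -11], so an eigenvector is (-1, 2).
For λ=-5: (A-λI) row 1 is [-11, -11], so an eigenvector is (1, -1).
General solution: K_1e^(6t)(-1,2) + K_2e^(-5t)(1,-1).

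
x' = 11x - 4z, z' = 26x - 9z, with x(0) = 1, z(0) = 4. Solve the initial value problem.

Coefficient matrix A = [[11, -4], [26, -9]].
Characteristic polynomial det(A - λI) = λ^2 - 2λ + 5 = 0.
Eigenvalues λ = 1 ± 2i (complex conjugate pair).
For λ=1+2i: an eigenvector is (-1,-3) - i(1,2) = (-1 - i, -3 - 2i).
A real fundamental pair from Re and Im of e^((1+2i)t)v: X_1 = e^(t)(cos(2t)·(-1,-3) + sin(2t)·(1,2)), X_2 = e^(t)(sin(2t)·(-1,-3) - cos(2t)·(1,2)).
General solution: K_1X_1 + K_2X_2.
Applying x(0)=1, z(0)=4 gives K_1=-2, K_2=1.

x(t) = -3e^(t)sin(2t) + e^(t)cos(2t), z(t) = -7e^(t)sin(2t) + 4e^(t)cos(2t)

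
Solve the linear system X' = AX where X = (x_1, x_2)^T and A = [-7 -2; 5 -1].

x_1(t) = -K_1e^(-4t)sin(t) - K_1e^(-4t)cos(t) - K_2e^(-4t)sin(t) + K_2e^(-4t)cos(t), x_2(t) = K_1e^(-4t)sin(t) + 2K_1e^(-4t)cos(t) + 2K_2e^(-4t)sin(t) - K_2e^(-4t)cos(t)

Coefficient matrix A = [[-7, -2], [5, -1]].
Characteristic polynomial det(A - λI) = λ^2 + 8λ + 17 = 0.
Eigenvalues λ = -4 ± i (complex conjugate pair).
For λ=-4+i: an eigenvector is (-1,2) - i(-1,1) = (-1 + i, 2 - i).
A real fundamental pair from Re and Im of e^((-4+i)t)v: X_1 = e^(-4t)(cos(t)·(-1,2) + sin(t)·(-1,1)), X_2 = e^(-4t)(sin(t)·(-1,2) - cos(t)·(-1,1)).
General solution: K_1X_1 + K_2X_2.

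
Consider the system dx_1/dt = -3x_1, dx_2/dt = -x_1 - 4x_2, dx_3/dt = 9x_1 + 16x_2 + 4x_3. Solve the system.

x_1(t) = c_1e^(-3t), x_2(t) = -c_1e^(-3t) - c_2e^(-4t), x_3(t) = c_1e^(-3t) + 2c_2e^(-4t) - c_3e^(4t)

Coefficient matrix A = [[-3, 0, 0], [-1, -4, 0], [9, 16, 4]].
det(A - λI) = 0 gives eigenvalues λ = -3, -4, 4.
For λ=-3: eigenvector (1,-1,1).
For λ=-4: eigenvector (0,-1,2).
For λ=4: eigenvector (0,0,-1).
General solution: c_1e^(-3t)(1,-1,1) + c_2e^(-4t)(0,-1,2) + c_3e^(4t)(0,0,-1).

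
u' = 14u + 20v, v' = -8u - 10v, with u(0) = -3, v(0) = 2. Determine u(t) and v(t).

Coefficient matrix A = [[14, 20], [-8, -10]].
Characteristic polynomial det(A - λI) = λ^2 - 4λ + 20 = 0.
Eigenvalues λ = 2 ± 4i (complex conjugate pair).
For λ=2+4i: an eigenvector is (2,-1) - i(1,-1) = (2 - i, -1 + i).
A real fundamental pair from Re and Im of e^((2+4i)t)v: X_1 = e^(2t)(cos(4t)·(2,-1) + sin(4t)·(1,-1)), X_2 = e^(2t)(sin(4t)·(2,-1) - cos(4t)·(1,-1)).
General solution: K_1X_1 + K_2X_2.
Applying u(0)=-3, v(0)=2 gives K_1=-1, K_2=1.

u(t) = e^(2t)sin(4t) - 3e^(2t)cos(4t), v(t) = 2e^(2t)cos(4t)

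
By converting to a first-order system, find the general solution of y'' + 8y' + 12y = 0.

Let x_1 = y, x_2 = y'. Then x_1' = x_2 and x_2' = -12x_1 - 8x_2.
A = [[0,1],[-12,-8]]; det(A-λI) = λ^2 + 8λ + 12.
Eigenvalues λ = -2, -6 with eigenvectors (1,-2), (1,-6).

y(t) = C_1e^(-2t) + C_2e^(-6t)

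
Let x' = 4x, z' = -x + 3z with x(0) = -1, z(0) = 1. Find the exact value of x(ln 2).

-16

A = [[4,0],[-1,3]]; eigenvalues λ = 3, 4.
Eigenvectors: (0,1) for λ=3, (-1,1) for λ=4.
From the initial condition, c_1 = 0, c_2 = 1.
x(ln 2) = (0)(2^3)(0) + (1)(2^4)(-1) = -16.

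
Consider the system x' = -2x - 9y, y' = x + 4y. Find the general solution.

x(t) = -3C_1e^(t) - 3C_2te^(t) - 2C_2e^(t), y(t) = C_1e^(t) + C_2te^(t) + C_2e^(t)

Coefficient matrix A = [[-2, -9], [1, 4]].
Characteristic polynomial det(A - λI) = λ^2 - 2λ + 1 = 0.
Single eigenvalue λ = 1 with algebraic multiplicity 2.
Eigenvector v = (-3,1); generalized eigenvector w with (A-λI)w=v is (-2,1).
General solution: e^(t)[C_1·v + C_2·(t·v + w)].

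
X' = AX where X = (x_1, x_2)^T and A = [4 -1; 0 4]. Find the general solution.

Coefficient matrix A = [[4, -1], [0, 4]].
Characteristic polynomial det(A - λI) = λ^2 - 8λ + 16 = 0.
Single eigenvalue λ = 4 with algebraic multiplicity 2.
Eigenvector v = (-1,0); generalized eigenvector w with (A-λI)w=v is (3,1).
General solution: e^(4t)[C_1·v + C_2·(t·v + w)].

x_1(t) = -C_1e^(4t) - C_2te^(4t) + 3C_2e^(4t), x_2(t) = C_2e^(4t)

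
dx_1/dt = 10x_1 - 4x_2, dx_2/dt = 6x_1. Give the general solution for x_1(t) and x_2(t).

Coefficient matrix A = [[10, -4], [6, 0]].
Characteristic polynomial det(A - λI) = λ^2 - 10λ + 24 = 0.
Eigenvalues λ = 6, 4.
For λ=6: (A-λI) row 1 is [4, -4], so an eigenvector is (-1, -1).
For λ=4: (A-λI) row 1 is [6, -4], so an eigenvector is (2, 3).
General solution: c_1e^(6t)(-1,-1) + c_2e^(4t)(2,3).

x_1(t) = -c_1e^(6t) + 2c_2e^(4t), x_2(t) = -c_1e^(6t) + 3c_2e^(4t)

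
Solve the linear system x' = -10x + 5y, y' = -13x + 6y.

x(t) = -2c_1e^(-2t)sin(t) - c_1e^(-2t)cos(t) - c_2e^(-2t)sin(t) + 2c_2e^(-2t)cos(t), y(t) = -3c_1e^(-2t)sin(t) - 2c_1e^(-2t)cos(t) - 2c_2e^(-2t)sin(t) + 3c_2e^(-2t)cos(t)

Coefficient matrix A = [[-10, 5], [-13, 6]].
Characteristic polynomial det(A - λI) = λ^2 + 4λ + 5 = 0.
Eigenvalues λ = -2 ± i (complex conjugate pair).
For λ=-2+i: an eigenvector is (-1,-2) - i(-2,-3) = (-1 + 2i, -2 + 3i).
A real fundamental pair from Re and Im of e^((-2+i)t)v: X_1 = e^(-2t)(cos(t)·(-1,-2) + sin(t)·(-2,-3)), X_2 = e^(-2t)(sin(t)·(-1,-2) - cos(t)·(-2,-3)).
General solution: c_1X_1 + c_2X_2.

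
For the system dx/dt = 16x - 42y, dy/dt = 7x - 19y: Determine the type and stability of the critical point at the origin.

A = [[16,-42],[7,-19]]; det(A-λI) = λ^2 + 3λ - 10.
λ = -5, 2: opposite signs.

saddle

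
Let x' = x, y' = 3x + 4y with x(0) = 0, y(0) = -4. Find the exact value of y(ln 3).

A = [[1,0],[3,4]]; eigenvalues λ = 4, 1.
Eigenvectors: (0,1) for λ=4, (1,-1) for λ=1.
From the initial condition, c_1 = -4, c_2 = 0.
y(ln 3) = (-4)(3^4)(1) + (0)(3^1)(-1) = -324.

-324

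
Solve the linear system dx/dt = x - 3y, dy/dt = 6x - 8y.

x(t) = K_1e^(-2t) + K_2e^(-5t), y(t) = K_1e^(-2t) + 2K_2e^(-5t)

Coefficient matrix A = [[1, -3], [6, -8]].
Characteristic polynomial det(A - λI) = λ^2 + 7λ + 10 = 0.
Eigenvalues λ = -2, -5.
For λ=-2: (A-λI) row 1 is [3, -3], so an eigenvector is (1, 1).
For λ=-5: (A-λI) row 1 is [6, -3], so an eigenvector is (1, 2).
General solution: K_1e^(-2t)(1,1) + K_2e^(-5t)(1,2).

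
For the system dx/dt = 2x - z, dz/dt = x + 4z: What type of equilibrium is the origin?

A = [[2,-1],[1,4]]; det(A-λI) = λ^2 - 6λ + 9.
repeated λ = 3 with a single eigenvector.

unstable improper node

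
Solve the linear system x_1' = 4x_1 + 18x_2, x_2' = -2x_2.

Coefficient matrix A = [[4, 18], [0, -2]].
Characteristic polynomial det(A - λI) = λ^2 - 2λ - 8 = 0.
Eigenvalues λ = -2, 4.
For λ=-2: (A-λI) row 1 is [6, 18], so an eigenvector is (3, -1).
For λ=4: (A-λI) row 1 is [0, 18], so an eigenvector is (-1, 0).
General solution: c_1e^(-2t)(3,-1) + c_2e^(4t)(-1,0).

x_1(t) = 3c_1e^(-2t) - c_2e^(4t), x_2(t) = -c_1e^(-2t)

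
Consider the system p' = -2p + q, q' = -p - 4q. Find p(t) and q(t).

p(t) = -c_1e^(-3t) - c_2te^(-3t) - c_2e^(-3t), q(t) = c_1e^(-3t) + c_2te^(-3t)

Coefficient matrix A = [[-2, 1], [-1, -4]].
Characteristic polynomial det(A - λI) = λ^2 + 6λ + 9 = 0.
Single eigenvalue λ = -3 with algebraic multiplicity 2.
Eigenvector v = (-1,1); generalized eigenvector w with (A-λI)w=v is (-1,0).
General solution: e^(-3t)[c_1·v + c_2·(t·v + w)].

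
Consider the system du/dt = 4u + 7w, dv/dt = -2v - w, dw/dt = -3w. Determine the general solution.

Coefficient matrix A = [[4, 0, 7], [0, -2, -1], [0, 0, -3]].
det(A - λI) = 0 gives eigenvalues λ = 4, -3, -2.
For λ=4: eigenvector (1,0,0).
For λ=-3: eigenvector (-1,1,1).
For λ=-2: eigenvector (0,1,0).
General solution: C_1e^(4t)(1,0,0) + C_2e^(-3t)(-1,1,1) + C_3e^(-2t)(0,1,0).

u(t) = C_1e^(4t) - C_2e^(-3t), v(t) = C_2e^(-3t) + C_3e^(-2t), w(t) = C_2e^(-3t)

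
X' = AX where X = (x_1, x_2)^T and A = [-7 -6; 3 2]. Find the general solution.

x_1(t) = 2c_1e^(-4t) + c_2e^(-t), x_2(t) = -c_1e^(-4t) - c_2e^(-t)

Coefficient matrix A = [[-7, -6], [3, 2]].
Characteristic polynomial det(A - λI) = λ^2 + 5λ + 4 = 0.
Eigenvalues λ = -4, -1.
For λ=-4: (A-λI) row 1 is [-3, -6], so an eigenvector is (2, -1).
For λ=-1: (A-λI) row 1 is [-6, -6], so an eigenvector is (1, -1).
General solution: c_1e^(-4t)(2,-1) + c_2e^(-t)(1,-1).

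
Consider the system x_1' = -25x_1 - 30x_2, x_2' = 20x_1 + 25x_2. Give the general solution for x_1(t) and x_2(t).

x_1(t) = -3K_1e^(-5t) - K_2e^(5t), x_2(t) = 2K_1e^(-5t) + K_2e^(5t)

Coefficient matrix A = [[-25, -30], [20, 25]].
Characteristic polynomial det(A - λI) = λ^2 - 25 = 0.
Eigenvalues λ = -5, 5.
For λ=-5: (A-λI) row 1 is [-20, -30], so an eigenvector is (-3, 2).
For λ=5: (A-λI) row 1 is [-30, -30], so an eigenvector is (-1, 1).
General solution: K_1e^(-5t)(-3,2) + K_2e^(5t)(-1,1).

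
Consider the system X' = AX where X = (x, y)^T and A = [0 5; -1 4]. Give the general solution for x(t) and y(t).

x(t) = c_1e^(2t)sin(t) + 2c_1e^(2t)cos(t) + 2c_2e^(2t)sin(t) - c_2e^(2t)cos(t), y(t) = c_1e^(2t)cos(t) + c_2e^(2t)sin(t)

Coefficient matrix A = [[0, 5], [-1, 4]].
Characteristic polynomial det(A - λI) = λ^2 - 4λ + 5 = 0.
Eigenvalues λ = 2 ± i (complex conjugate pair).
For λ=2+i: an eigenvector is (2,1) - i(1,0) = (2 - i, 1).
A real fundamental pair from Re and Im of e^((2+i)t)v: X_1 = e^(2t)(cos(t)·(2,1) + sin(t)·(1,0)), X_2 = e^(2t)(sin(t)·(2,1) - cos(t)·(1,0)).
General solution: c_1X_1 + c_2X_2.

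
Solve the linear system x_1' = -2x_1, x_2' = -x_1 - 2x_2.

Coefficient matrix A = [[-2, 0], [-1, -2]].
Characteristic polynomial det(A - λI) = λ^2 + 4λ + 4 = 0.
Single eigenvalue λ = -2 with algebraic multiplicity 2.
Eigenvector v = (0,1); generalized eigenvector w with (A-λI)w=v is (-1,1).
General solution: e^(-2t)[C_1·v + C_2·(t·v + w)].

x_1(t) = -C_2e^(-2t), x_2(t) = C_1e^(-2t) + C_2te^(-2t) + C_2e^(-2t)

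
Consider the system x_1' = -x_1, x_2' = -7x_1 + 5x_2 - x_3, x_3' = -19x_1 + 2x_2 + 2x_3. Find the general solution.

x_1(t) = C_1e^(-t), x_2(t) = 2C_1e^(-t) + C_2e^(3t) - C_3e^(4t), x_3(t) = 5C_1e^(-t) + 2C_2e^(3t) - C_3e^(4t)

Coefficient matrix A = [[-1, 0, 0], [-7, 5, -1], [-19, 2, 2]].
det(A - λI) = 0 gives eigenvalues λ = -1, 3, 4.
For λ=-1: eigenvector (1,2,5).
For λ=3: eigenvector (0,1,2).
For λ=4: eigenvector (0,-1,-1).
General solution: C_1e^(-t)(1,2,5) + C_2e^(3t)(0,1,2) + C_3e^(4t)(0,-1,-1).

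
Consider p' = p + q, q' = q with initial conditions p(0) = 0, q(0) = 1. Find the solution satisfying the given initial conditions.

Coefficient matrix A = [[1, 1], [0, 1]].
Characteristic polynomial det(A - λI) = λ^2 - 2λ + 1 = 0.
Single eigenvalue λ = 1 with algebraic multiplicity 2.
Eigenvector v = (1,0); generalized eigenvector w with (A-λI)w=v is (-1,1).
General solution: e^(t)[c_1·v + c_2·(t·v + w)].
Applying p(0)=0, q(0)=1 gives c_1=1, c_2=1.

p(t) = te^(t), q(t) = e^(t)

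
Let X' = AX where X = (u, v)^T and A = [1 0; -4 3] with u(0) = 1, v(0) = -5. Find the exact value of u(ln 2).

2

A = [[1,0],[-4,3]]; eigenvalues λ = 1, 3.
Eigenvectors: (-1,-2) for λ=1, (0,-1) for λ=3.
From the initial condition, c_1 = -1, c_2 = 7.
u(ln 2) = (-1)(2^1)(-1) + (7)(2^3)(0) = 2.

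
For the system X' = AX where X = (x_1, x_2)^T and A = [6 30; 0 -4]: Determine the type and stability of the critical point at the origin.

A = [[6,30],[0,-4]]; det(A-λI) = λ^2 - 2λ - 24.
λ = 6, -4: opposite signs.

saddle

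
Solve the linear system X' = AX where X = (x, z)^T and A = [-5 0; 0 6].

x(t) = C_2e^(-5t), z(t) = -C_1e^(6t)

Coefficient matrix A = [[-5, 0], [0, 6]].
Characteristic polynomial det(A - λI) = λ^2 - λ - 30 = 0.
Eigenvalues λ = 6, -5.
For λ=6: (A-λI) row 1 is [-11, 0], so an eigenvector is (0, -1).
For λ=-5: (A-λI) row 2 is [0, 11], so an eigenvector is (1, 0).
General solution: C_1e^(6t)(0,-1) + C_2e^(-5t)(1,0).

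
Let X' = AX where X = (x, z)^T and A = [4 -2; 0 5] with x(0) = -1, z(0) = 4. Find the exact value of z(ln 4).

A = [[4,-2],[0,5]]; eigenvalues λ = 4, 5.
Eigenvectors: (-1,0) for λ=4, (-2,1) for λ=5.
From the initial condition, c_1 = -7, c_2 = 4.
z(ln 4) = (-7)(4^4)(0) + (4)(4^5)(1) = 4096.

4096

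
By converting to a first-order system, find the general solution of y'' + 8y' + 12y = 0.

Let x_1 = y, x_2 = y'. Then x_1' = x_2 and x_2' = -12x_1 - 8x_2.
A = [[0,1],[-12,-8]]; det(A-λI) = λ^2 + 8λ + 12.
Eigenvalues λ = -2, -6 with eigenvectors (1,-2), (1,-6).

y(t) = C_1e^(-2t) + C_2e^(-6t)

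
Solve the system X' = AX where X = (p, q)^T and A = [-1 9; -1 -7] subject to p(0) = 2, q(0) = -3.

Coefficient matrix A = [[-1, 9], [-1, -7]].
Characteristic polynomial det(A - λI) = λ^2 + 8λ + 16 = 0.
Single eigenvalue λ = -4 with algebraic multiplicity 2.
Eigenvector v = (-3,1); generalized eigenvector w with (A-λI)w=v is (2,-1).
General solution: e^(-4t)[c_1·v + c_2·(t·v + w)].
Applying p(0)=2, q(0)=-3 gives c_1=4, c_2=7.

p(t) = -21te^(-4t) + 2e^(-4t), q(t) = 7te^(-4t) - 3e^(-4t)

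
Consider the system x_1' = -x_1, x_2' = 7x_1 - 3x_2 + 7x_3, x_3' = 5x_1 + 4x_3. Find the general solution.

Coefficient matrix A = [[-1, 0, 0], [7, -3, 7], [5, 0, 4]].
det(A - λI) = 0 gives eigenvalues λ = -1, -3, 4.
For λ=-1: eigenvector (1,0,-1).
For λ=-3: eigenvector (0,1,0).
For λ=4: eigenvector (0,1,1).
General solution: K_1e^(-t)(1,0,-1) + K_2e^(-3t)(0,1,0) + K_3e^(4t)(0,1,1).

x_1(t) = K_1e^(-t), x_2(t) = K_2e^(-3t) + K_3e^(4t), x_3(t) = -K_1e^(-t) + K_3e^(4t)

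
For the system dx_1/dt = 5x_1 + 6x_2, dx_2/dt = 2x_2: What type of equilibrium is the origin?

unstable node

A = [[5,6],[0,2]]; det(A-λI) = λ^2 - 7λ + 10.
λ = 2, 5: both positive.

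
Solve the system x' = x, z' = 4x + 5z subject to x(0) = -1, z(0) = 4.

Coefficient matrix A = [[1, 0], [4, 5]].
Characteristic polynomial det(A - λI) = λ^2 - 6λ + 5 = 0.
Eigenvalues λ = 5, 1.
For λ=5: (A-λI) row 1 is [-4, 0], so an eigenvector is (0, -1).
For λ=1: (A-λI) row 2 is [4, 4], so an eigenvector is (-1, 1).
General solution: c_1e^(5t)(0,-1) + c_2e^(t)(-1,1).
Applying x(0)=-1, z(0)=4 gives c_1=-3, c_2=1.

x(t) = -e^(t), z(t) = 3e^(5t) + e^(t)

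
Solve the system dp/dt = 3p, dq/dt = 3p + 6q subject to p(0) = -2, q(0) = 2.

Coefficient matrix A = [[3, 0], [3, 6]].
Characteristic polynomial det(A - λI) = λ^2 - 9λ + 18 = 0.
Eigenvalues λ = 6, 3.
For λ=6: (A-λI) row 1 is [-3, 0], so an eigenvector is (0, -1).
For λ=3: (A-λI) row 2 is [3, 3], so an eigenvector is (-1, 1).
General solution: K_1e^(6t)(0,-1) + K_2e^(3t)(-1,1).
Applying p(0)=-2, q(0)=2 gives K_1=0, K_2=2.

p(t) = -2e^(3t), q(t) = 2e^(3t)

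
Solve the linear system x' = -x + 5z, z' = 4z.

x(t) = -K_1e^(4t) + K_2e^(-t), z(t) = -K_1e^(4t)

Coefficient matrix A = [[-1, 5], [0, 4]].
Characteristic polynomial det(A - λI) = λ^2 - 3λ - 4 = 0.
Eigenvalues λ = 4, -1.
For λ=4: (A-λI) row 1 is [-5, 5], so an eigenvector is (-1, -1).
For λ=-1: (A-λI) row 1 is [0, 5], so an eigenvector is (1, 0).
General solution: K_1e^(4t)(-1,-1) + K_2e^(-t)(1,0).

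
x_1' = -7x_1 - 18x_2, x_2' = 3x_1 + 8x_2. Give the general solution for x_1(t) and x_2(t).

Coefficient matrix A = [[-7, -18], [3, 8]].
Characteristic polynomial det(A - λI) = λ^2 - λ - 2 = 0.
Eigenvalues λ = 2, -1.
For λ=2: (A-λI) row 1 is [-9, -18], so an eigenvector is (-2, 1).
For λ=-1: (A-λI) row 1 is [-6, -18], so an eigenvector is (3, -1).
General solution: K_1e^(2t)(-2,1) + K_2e^(-t)(3,-1).

x_1(t) = -2K_1e^(2t) + 3K_2e^(-t), x_2(t) = K_1e^(2t) - K_2e^(-t)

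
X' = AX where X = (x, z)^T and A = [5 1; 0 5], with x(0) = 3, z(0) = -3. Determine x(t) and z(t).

x(t) = -3te^(5t) + 3e^(5t), z(t) = -3e^(5t)

Coefficient matrix A = [[5, 1], [0, 5]].
Characteristic polynomial det(A - λI) = λ^2 - 10λ + 25 = 0.
Single eigenvalue λ = 5 with algebraic multiplicity 2.
Eigenvector v = (1,0); generalized eigenvector w with (A-λI)w=v is (-3,1).
General solution: e^(5t)[C_1·v + C_2·(t·v + w)].
Applying x(0)=3, z(0)=-3 gives C_1=-6, C_2=-3.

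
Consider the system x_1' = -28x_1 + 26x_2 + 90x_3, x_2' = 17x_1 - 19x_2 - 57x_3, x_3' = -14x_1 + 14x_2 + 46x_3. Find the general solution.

x_1(t) = -2K_1e^(-3t) + K_2e^(-2t) + 2K_3e^(4t), x_2(t) = 5K_1e^(-3t) + K_2e^(-2t) - K_3e^(4t), x_3(t) = -2K_1e^(-3t) + K_3e^(4t)

Coefficient matrix A = [[-28, 26, 90], [17, -19, -57], [-14, 14, 46]].
det(A - λI) = 0 gives eigenvalues λ = -3, -2, 4.
For λ=-3: eigenvector (-2,5,-2).
For λ=-2: eigenvector (1,1,0).
For λ=4: eigenvector (2,-1,1).
General solution: K_1e^(-3t)(-2,5,-2) + K_2e^(-2t)(1,1,0) + K_3e^(4t)(2,-1,1).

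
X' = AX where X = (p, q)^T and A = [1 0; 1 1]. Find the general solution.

p(t) = K_2e^(t), q(t) = K_1e^(t) + K_2te^(t) + 2K_2e^(t)

Coefficient matrix A = [[1, 0], [1, 1]].
Characteristic polynomial det(A - λI) = λ^2 - 2λ + 1 = 0.
Single eigenvalue λ = 1 with algebraic multiplicity 2.
Eigenvector v = (0,1); generalized eigenvector w with (A-λI)w=v is (1,2).
General solution: e^(t)[K_1·v + K_2·(t·v + w)].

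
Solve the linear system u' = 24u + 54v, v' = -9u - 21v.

Coefficient matrix A = [[24, 54], [-9, -21]].
Characteristic polynomial det(A - λI) = λ^2 - 3λ - 18 = 0.
Eigenvalues λ = -3, 6.
For λ=-3: (A-λI) row 1 is [27, 54], so an eigenvector is (2, -1).
For λ=6: (A-λI) row 1 is [18, 54], so an eigenvector is (-3, 1).
General solution: c_1e^(-3t)(2,-1) + c_2e^(6t)(-3,1).

u(t) = 2c_1e^(-3t) - 3c_2e^(6t), v(t) = -c_1e^(-3t) + c_2e^(6t)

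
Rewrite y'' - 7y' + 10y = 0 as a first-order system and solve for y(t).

y(t) = K_1e^(5t) + K_2e^(2t)

Let x_1 = y, x_2 = y'. Then x_1' = x_2 and x_2' = -10x_1 + 7x_2.
A = [[0,1],[-10,7]]; det(A-λI) = λ^2 - 7λ + 10.
Eigenvalues λ = 5, 2 with eigenvectors (1,5), (1,2).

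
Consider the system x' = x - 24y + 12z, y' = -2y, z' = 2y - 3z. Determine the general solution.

Coefficient matrix A = [[1, -24, 12], [0, -2, 0], [0, 2, -3]].
det(A - λI) = 0 gives eigenvalues λ = -3, -2, 1.
For λ=-3: eigenvector (-3,0,1).
For λ=-2: eigenvector (0,1,2).
For λ=1: eigenvector (1,0,0).
General solution: C_1e^(-3t)(-3,0,1) + C_2e^(-2t)(0,1,2) + C_3e^(t)(1,0,0).

x(t) = -3C_1e^(-3t) + C_3e^(t), y(t) = C_2e^(-2t), z(t) = C_1e^(-3t) + 2C_2e^(-2t)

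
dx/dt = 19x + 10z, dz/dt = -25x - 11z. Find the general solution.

x(t) = -c_1e^(4t)sin(5t) + c_1e^(4t)cos(5t) + c_2e^(4t)sin(5t) + c_2e^(4t)cos(5t), z(t) = c_1e^(4t)sin(5t) - 2c_1e^(4t)cos(5t) - 2c_2e^(4t)sin(5t) - c_2e^(4t)cos(5t)

Coefficient matrix A = [[19, 10], [-25, -11]].
Characteristic polynomial det(A - λI) = λ^2 - 8λ + 41 = 0.
Eigenvalues λ = 4 ± 5i (complex conjugate pair).
For λ=4+5i: an eigenvector is (1,-2) - i(-1,1) = (1 + i, -2 - i).
A real fundamental pair from Re and Im of e^((4+5i)t)v: X_1 = e^(4t)(cos(5t)·(1,-2) + sin(5t)·(-1,1)), X_2 = e^(4t)(sin(5t)·(1,-2) - cos(5t)·(-1,1)).
General solution: c_1X_1 + c_2X_2.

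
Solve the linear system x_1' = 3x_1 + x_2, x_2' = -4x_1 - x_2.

x_1(t) = K_1e^(t) + K_2te^(t) + K_2e^(t), x_2(t) = -2K_1e^(t) - 2K_2te^(t) - K_2e^(t)

Coefficient matrix A = [[3, 1], [-4, -1]].
Characteristic polynomial det(A - λI) = λ^2 - 2λ + 1 = 0.
Single eigenvalue λ = 1 with algebraic multiplicity 2.
Eigenvector v = (1,-2); generalized eigenvector w with (A-λI)w=v is (1,-1).
General solution: e^(t)[K_1·v + K_2·(t·v + w)].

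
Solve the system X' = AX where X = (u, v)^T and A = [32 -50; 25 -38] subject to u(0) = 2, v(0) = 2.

Coefficient matrix A = [[32, -50], [25, -38]].
Characteristic polynomial det(A - λI) = λ^2 + 6λ + 34 = 0.
Eigenvalues λ = -3 ± 5i (complex conjugate pair).
For λ=-3+5i: an eigenvector is (1,1) - i(-3,-2) = (1 + 3i, 1 + 2i).
A real fundamental pair from Re and Im of e^((-3+5i)t)v: X_1 = e^(-3t)(cos(5t)·(1,1) + sin(5t)·(-3,-2)), X_2 = e^(-3t)(sin(5t)·(1,1) - cos(5t)·(-3,-2)).
General solution: K_1X_1 + K_2X_2.
Applying u(0)=2, v(0)=2 gives K_1=2, K_2=0.

u(t) = -6e^(-3t)sin(5t) + 2e^(-3t)cos(5t), v(t) = -4e^(-3t)sin(5t) + 2e^(-3t)cos(5t)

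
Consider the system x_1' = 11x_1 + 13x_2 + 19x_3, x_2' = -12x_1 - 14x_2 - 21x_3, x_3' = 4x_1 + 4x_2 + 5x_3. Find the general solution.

Coefficient matrix A = [[11, 13, 19], [-12, -14, -21], [4, 4, 5]].
det(A - λI) = 0 gives eigenvalues λ = 3, -2, 1.
For λ=3: eigenvector (5,-6,2).
For λ=-2: eigenvector (-1,1,0).
For λ=1: eigenvector (2,-3,1).
General solution: c_1e^(3t)(5,-6,2) + c_2e^(-2t)(-1,1,0) + c_3e^(t)(2,-3,1).

x_1(t) = 5c_1e^(3t) - c_2e^(-2t) + 2c_3e^(t), x_2(t) = -6c_1e^(3t) + c_2e^(-2t) - 3c_3e^(t), x_3(t) = 2c_1e^(3t) + c_3e^(t)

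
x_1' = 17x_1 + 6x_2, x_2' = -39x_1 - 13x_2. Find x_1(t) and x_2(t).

Coefficient matrix A = [[17, 6], [-39, -13]].
Characteristic polynomial det(A - λI) = λ^2 - 4λ + 13 = 0.
Eigenvalues λ = 2 ± 3i (complex conjugate pair).
For λ=2+3i: an eigenvector is (1,-2) - i(1,-3) = (1 - i, -2 + 3i).
A real fundamental pair from Re and Im of e^((2+3i)t)v: X_1 = e^(2t)(cos(3t)·(1,-2) + sin(3t)·(1,-3)), X_2 = e^(2t)(sin(3t)·(1,-2) - cos(3t)·(1,-3)).
General solution: K_1X_1 + K_2X_2.

x_1(t) = K_1e^(2t)sin(3t) + K_1e^(2t)cos(3t) + K_2e^(2t)sin(3t) - K_2e^(2t)cos(3t), x_2(t) = -3K_1e^(2t)sin(3t) - 2K_1e^(2t)cos(3t) - 2K_2e^(2t)sin(3t) + 3K_2e^(2t)cos(3t)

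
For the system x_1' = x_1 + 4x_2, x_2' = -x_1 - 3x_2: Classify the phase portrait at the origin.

A = [[1,4],[-1,-3]]; det(A-λI) = λ^2 + 2λ + 1.
repeated λ = -1 with a single eigenvector.

stable improper node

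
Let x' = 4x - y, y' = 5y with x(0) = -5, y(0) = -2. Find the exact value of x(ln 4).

A = [[4,-1],[0,5]]; eigenvalues λ = 4, 5.
Eigenvectors: (1,0) for λ=4, (-1,1) for λ=5.
From the initial condition, c_1 = -7, c_2 = -2.
x(ln 4) = (-7)(4^4)(1) + (-2)(4^5)(-1) = 256.

256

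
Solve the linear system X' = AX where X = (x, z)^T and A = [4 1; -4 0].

Coefficient matrix A = [[4, 1], [-4, 0]].
Characteristic polynomial det(A - λI) = λ^2 - 4λ + 4 = 0.
Single eigenvalue λ = 2 with algebraic multiplicity 2.
Eigenvector v = (-1,2); generalized eigenvector w with (A-λI)w=v is (1,-3).
General solution: e^(2t)[C_1·v + C_2·(t·v + w)].

x(t) = -C_1e^(2t) - C_2te^(2t) + C_2e^(2t), z(t) = 2C_1e^(2t) + 2C_2te^(2t) - 3C_2e^(2t)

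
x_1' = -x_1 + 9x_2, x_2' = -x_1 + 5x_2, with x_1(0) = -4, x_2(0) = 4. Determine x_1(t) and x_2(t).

x_1(t) = 48te^(2t) - 4e^(2t), x_2(t) = 16te^(2t) + 4e^(2t)

Coefficient matrix A = [[-1, 9], [-1, 5]].
Characteristic polynomial det(A - λI) = λ^2 - 4λ + 4 = 0.
Single eigenvalue λ = 2 with algebraic multiplicity 2.
Eigenvector v = (3,1); generalized eigenvector w with (A-λI)w=v is (-1,0).
General solution: e^(2t)[c_1·v + c_2·(t·v + w)].
Applying x_1(0)=-4, x_2(0)=4 gives c_1=4, c_2=16.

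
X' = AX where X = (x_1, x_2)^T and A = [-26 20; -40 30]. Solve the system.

x_1(t) = -2K_1e^(2t)sin(4t) + K_1e^(2t)cos(4t) + K_2e^(2t)sin(4t) + 2K_2e^(2t)cos(4t), x_2(t) = -3K_1e^(2t)sin(4t) + K_1e^(2t)cos(4t) + K_2e^(2t)sin(4t) + 3K_2e^(2t)cos(4t)

Coefficient matrix A = [[-26, 20], [-40, 30]].
Characteristic polynomial det(A - λI) = λ^2 - 4λ + 20 = 0.
Eigenvalues λ = 2 ± 4i (complex conjugate pair).
For λ=2+4i: an eigenvector is (1,1) - i(-2,-3) = (1 + 2i, 1 + 3i).
A real fundamental pair from Re and Im of e^((2+4i)t)v: X_1 = e^(2t)(cos(4t)·(1,1) + sin(4t)·(-2,-3)), X_2 = e^(2t)(sin(4t)·(1,1) - cos(4t)·(-2,-3)).
General solution: K_1X_1 + K_2X_2.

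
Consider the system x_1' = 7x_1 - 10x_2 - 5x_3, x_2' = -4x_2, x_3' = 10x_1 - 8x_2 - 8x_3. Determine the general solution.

Coefficient matrix A = [[7, -10, -5], [0, -4, 0], [10, -8, -8]].
det(A - λI) = 0 gives eigenvalues λ = -3, -4, 2.
For λ=-3: eigenvector (1,0,2).
For λ=-4: eigenvector (0,1,-2).
For λ=2: eigenvector (-1,0,-1).
General solution: c_1e^(-3t)(1,0,2) + c_2e^(-4t)(0,1,-2) + c_3e^(2t)(-1,0,-1).

x_1(t) = c_1e^(-3t) - c_3e^(2t), x_2(t) = c_2e^(-4t), x_3(t) = 2c_1e^(-3t) - 2c_2e^(-4t) - c_3e^(2t)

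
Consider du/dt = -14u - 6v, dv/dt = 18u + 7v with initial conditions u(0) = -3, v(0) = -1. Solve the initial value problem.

u(t) = 11e^(-2t) - 14e^(-5t), v(t) = -22e^(-2t) + 21e^(-5t)

Coefficient matrix A = [[-14, -6], [18, 7]].
Characteristic polynomial det(A - λI) = λ^2 + 7λ + 10 = 0.
Eigenvalues λ = -5, -2.
For λ=-5: (A-λI) row 1 is [-9, -6], so an eigenvector is (2, -3).
For λ=-2: (A-λI) row 1 is [-12, -6], so an eigenvector is (-1, 2).
General solution: K_1e^(-5t)(2,-3) + K_2e^(-2t)(-1,2).
Applying u(0)=-3, v(0)=-1 gives K_1=-7, K_2=-11.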